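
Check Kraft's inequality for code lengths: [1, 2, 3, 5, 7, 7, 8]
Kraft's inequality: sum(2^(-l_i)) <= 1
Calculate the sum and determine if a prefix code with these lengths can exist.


Sum = 2^(-1) + 2^(-2) + 2^(-3) + 2^(-5) + 2^(-7) + 2^(-7) + 2^(-8)
    = 0.5 + 0.25 + 0.125 + 0.03125 + 0.0078125 + 0.0078125 + 0.00390625
    = 237/256 = 0.92578125
Since 0.92578125 <= 1, Kraft's inequality IS satisfied.
A prefix code with these lengths CAN exist.

Kraft sum = 0.92578125. Satisfied.


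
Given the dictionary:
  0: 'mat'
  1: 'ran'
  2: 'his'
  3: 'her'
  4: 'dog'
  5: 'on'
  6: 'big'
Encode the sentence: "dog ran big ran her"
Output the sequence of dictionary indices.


Look up each word in the dictionary:
  'dog' -> 4
  'ran' -> 1
  'big' -> 6
  'ran' -> 1
  'her' -> 3

Encoded: [4, 1, 6, 1, 3]


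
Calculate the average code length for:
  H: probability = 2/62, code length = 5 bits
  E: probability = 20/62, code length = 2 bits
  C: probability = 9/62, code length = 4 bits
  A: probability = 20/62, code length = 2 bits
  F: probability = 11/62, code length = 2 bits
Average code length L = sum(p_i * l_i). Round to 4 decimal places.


Weighted contributions p_i * l_i:
  H: (2/62) * 5 = 10/62
  E: (20/62) * 2 = 40/62
  C: (9/62) * 4 = 36/62
  A: (20/62) * 2 = 40/62
  F: (11/62) * 2 = 22/62
Sum = (10 + 40 + 36 + 40 + 22)/62 = 148/62

L = 148/62 = 2.3871 bits/symbol


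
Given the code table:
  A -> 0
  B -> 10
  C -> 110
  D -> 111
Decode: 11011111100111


Decoding:
110 -> C
111 -> D
111 -> D
0 -> A
0 -> A
111 -> D


Result: CDDAAD


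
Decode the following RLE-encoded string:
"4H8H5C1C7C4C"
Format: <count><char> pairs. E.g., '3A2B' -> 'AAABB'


Expanding each <count><char> pair:
  4H -> 'HHHH'
  8H -> 'HHHHHHHH'
  5C -> 'CCCCC'
  1C -> 'C'
  7C -> 'CCCCCCC'
  4C -> 'CCCC'

Decoded = HHHHHHHHHHHHCCCCCCCCCCCCCCCCC


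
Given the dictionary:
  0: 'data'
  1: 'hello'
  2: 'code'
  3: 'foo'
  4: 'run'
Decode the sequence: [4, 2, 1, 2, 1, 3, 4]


Look up each index in the dictionary:
  4 -> 'run'
  2 -> 'code'
  1 -> 'hello'
  2 -> 'code'
  1 -> 'hello'
  3 -> 'foo'
  4 -> 'run'

Decoded: "run code hello code hello foo run"


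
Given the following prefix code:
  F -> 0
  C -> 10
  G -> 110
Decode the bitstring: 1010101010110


Decoding step by step:
Bits 10 -> C
Bits 10 -> C
Bits 10 -> C
Bits 10 -> C
Bits 10 -> C
Bits 110 -> G


Decoded message: CCCCCG


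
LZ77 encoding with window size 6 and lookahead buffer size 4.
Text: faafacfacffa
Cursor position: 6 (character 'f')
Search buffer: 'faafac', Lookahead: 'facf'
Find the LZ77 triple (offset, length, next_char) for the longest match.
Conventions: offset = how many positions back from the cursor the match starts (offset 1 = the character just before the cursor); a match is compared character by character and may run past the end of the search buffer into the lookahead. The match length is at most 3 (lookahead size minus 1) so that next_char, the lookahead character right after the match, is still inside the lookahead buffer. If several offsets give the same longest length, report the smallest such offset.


Try each offset into the search buffer:
  offset=1 (pos 5, char 'c'): match length 0
  offset=2 (pos 4, char 'a'): match length 0
  offset=3 (pos 3, char 'f'): match length 3
  offset=4 (pos 2, char 'a'): match length 0
  offset=5 (pos 1, char 'a'): match length 0
  offset=6 (pos 0, char 'f'): match length 2
Longest match has length 3 at offset 3.
next_char = character at position 6 + 3 = 9 -> 'f'

Best match: offset=3, length=3 (matching 'fac' starting at position 3)
LZ77 triple: (3, 3, 'f')


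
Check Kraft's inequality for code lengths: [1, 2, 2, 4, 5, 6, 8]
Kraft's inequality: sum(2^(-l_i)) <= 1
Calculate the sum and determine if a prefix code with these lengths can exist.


Sum = 2^(-1) + 2^(-2) + 2^(-2) + 2^(-4) + 2^(-5) + 2^(-6) + 2^(-8)
    = 0.5 + 0.25 + 0.25 + 0.0625 + 0.03125 + 0.015625 + 0.00390625
    = 285/256 = 1.11328125
Since 1.11328125 > 1, Kraft's inequality is NOT satisfied.
A prefix code with these lengths CANNOT exist.

Kraft sum = 1.11328125. Not satisfied.


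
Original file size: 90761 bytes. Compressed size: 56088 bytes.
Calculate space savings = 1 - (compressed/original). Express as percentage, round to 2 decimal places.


ratio = compressed/original = 56088/90761 = 0.617975
savings = 1 - ratio = 1 - 0.617975 = 0.382025
as a percentage: 0.382025 * 100 = 38.2%

Space savings = 1 - 56088/90761 = 38.2%


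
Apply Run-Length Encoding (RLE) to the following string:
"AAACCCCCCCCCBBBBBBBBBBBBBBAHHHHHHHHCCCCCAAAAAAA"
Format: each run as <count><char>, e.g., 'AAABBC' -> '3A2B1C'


Scanning runs left to right:
  i=0: run of 'A' x 3 -> '3A'
  i=3: run of 'C' x 9 -> '9C'
  i=12: run of 'B' x 14 -> '14B'
  i=26: run of 'A' x 1 -> '1A'
  i=27: run of 'H' x 8 -> '8H'
  i=35: run of 'C' x 5 -> '5C'
  i=40: run of 'A' x 7 -> '7A'

RLE = 3A9C14B1A8H5C7A


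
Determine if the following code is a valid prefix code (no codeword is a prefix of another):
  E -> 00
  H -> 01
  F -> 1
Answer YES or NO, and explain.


Checking each pair (does one codeword prefix another?):
  E='00' vs H='01': no prefix
  E='00' vs F='1': no prefix
  H='01' vs E='00': no prefix
  H='01' vs F='1': no prefix
  F='1' vs E='00': no prefix
  F='1' vs H='01': no prefix
No violation found over all pairs.

YES -- this is a valid prefix code. No codeword is a prefix of any other codeword.


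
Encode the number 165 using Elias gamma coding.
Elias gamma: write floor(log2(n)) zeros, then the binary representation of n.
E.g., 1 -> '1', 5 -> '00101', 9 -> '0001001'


num_bits = floor(log2(165)) + 1 = 8
leading_zeros = num_bits - 1 = 7
binary(165) = 10100101

Elias gamma(165) = '0000000' + '10100101' = 000000010100101 (15 bits)


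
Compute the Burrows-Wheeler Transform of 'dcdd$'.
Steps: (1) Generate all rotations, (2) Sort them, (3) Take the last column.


Rotations (sorted):
  0: $dcdd -> last char: d
  1: cdd$d -> last char: d
  2: d$dcd -> last char: d
  3: dcdd$ -> last char: $
  4: dd$dc -> last char: c


BWT = ddd$c


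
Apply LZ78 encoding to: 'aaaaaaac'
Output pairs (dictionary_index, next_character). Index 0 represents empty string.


LZ78 encoding steps:
Dictionary: {0: ''}
Step 1: w='' (idx 0), next='a' -> output (0, 'a'), add 'a' as idx 1
Step 2: w='a' (idx 1), next='a' -> output (1, 'a'), add 'aa' as idx 2
Step 3: w='aa' (idx 2), next='a' -> output (2, 'a'), add 'aaa' as idx 3
Step 4: w='a' (idx 1), next='c' -> output (1, 'c'), add 'ac' as idx 4


Encoded: [(0, 'a'), (1, 'a'), (2, 'a'), (1, 'c')]


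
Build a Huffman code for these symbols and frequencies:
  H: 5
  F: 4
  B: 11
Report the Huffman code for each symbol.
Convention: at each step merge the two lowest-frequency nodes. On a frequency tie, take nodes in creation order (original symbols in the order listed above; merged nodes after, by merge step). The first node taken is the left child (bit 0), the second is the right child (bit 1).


Huffman tree construction:
Step 1: Merge F(4) + H(5) = 9
Step 2: Merge (F+H)(9) + B(11) = 20
Read each symbol's code off the tree from the root (left child = 0, right child = 1).

Codes:
  H: 01 (length 2)
  F: 00 (length 2)
  B: 1 (length 1)
Average code length: 29/20 = 1.4500 bits/symbol


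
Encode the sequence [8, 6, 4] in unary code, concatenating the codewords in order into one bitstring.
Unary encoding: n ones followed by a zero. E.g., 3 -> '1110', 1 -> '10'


Encode each number as n ones followed by a terminating 0:
  8 -> 111111110 (9 bits)
  6 -> 1111110 (7 bits)
  4 -> 11110 (5 bits)
Total length = 9 + 7 + 5 = 21 bits.

Unary([8, 6, 4]) = 111111110111111011110 (21 bits)


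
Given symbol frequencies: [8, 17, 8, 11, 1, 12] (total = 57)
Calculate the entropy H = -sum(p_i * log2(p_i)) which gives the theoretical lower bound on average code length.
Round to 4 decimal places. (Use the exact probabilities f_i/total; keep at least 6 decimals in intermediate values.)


Per-symbol terms -p_i * log2(p_i) with p_i = f_i/57:
  p = 8/57 = 0.140351: log2(p) = -2.832890, -p*log2(p) = 0.397599
  p = 17/57 = 0.298246: log2(p) = -1.745427, -p*log2(p) = 0.520566
  p = 8/57 = 0.140351: log2(p) = -2.832890, -p*log2(p) = 0.397599
  p = 11/57 = 0.192982: log2(p) = -2.373458, -p*log2(p) = 0.458036
  p = 1/57 = 0.017544: log2(p) = -5.832890, -p*log2(p) = 0.102331
  p = 12/57 = 0.210526: log2(p) = -2.247928, -p*log2(p) = 0.473248
H = 0.397599 + 0.520566 + 0.397599 + 0.458036 + 0.102331 + 0.473248 = 2.349379

H = 2.3494 bits/symbol


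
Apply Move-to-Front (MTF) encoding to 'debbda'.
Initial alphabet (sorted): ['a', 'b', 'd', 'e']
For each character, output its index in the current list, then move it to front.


MTF encoding:
'd': index 2 in ['a', 'b', 'd', 'e'] -> ['d', 'a', 'b', 'e']
'e': index 3 in ['d', 'a', 'b', 'e'] -> ['e', 'd', 'a', 'b']
'b': index 3 in ['e', 'd', 'a', 'b'] -> ['b', 'e', 'd', 'a']
'b': index 0 in ['b', 'e', 'd', 'a'] -> ['b', 'e', 'd', 'a']
'd': index 2 in ['b', 'e', 'd', 'a'] -> ['d', 'b', 'e', 'a']
'a': index 3 in ['d', 'b', 'e', 'a'] -> ['a', 'd', 'b', 'e']


Output: [2, 3, 3, 0, 2, 3]


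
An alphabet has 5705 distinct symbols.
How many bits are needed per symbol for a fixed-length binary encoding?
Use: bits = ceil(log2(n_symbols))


log2(5705) = 12.478
Bracket: 2^12 = 4096 < 5705 <= 2^13 = 8192
So ceil(log2(5705)) = 13

bits = ceil(log2(5705)) = ceil(12.478) = 13 bits


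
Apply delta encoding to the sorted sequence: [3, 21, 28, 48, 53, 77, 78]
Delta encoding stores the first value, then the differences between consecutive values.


First value: 3
Deltas:
  21 - 3 = 18
  28 - 21 = 7
  48 - 28 = 20
  53 - 48 = 5
  77 - 53 = 24
  78 - 77 = 1


Delta encoded: [3, 18, 7, 20, 5, 24, 1]


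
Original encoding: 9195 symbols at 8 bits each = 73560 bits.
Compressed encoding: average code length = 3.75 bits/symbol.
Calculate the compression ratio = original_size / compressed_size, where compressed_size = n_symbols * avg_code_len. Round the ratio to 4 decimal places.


original_size = n_symbols * orig_bits = 9195 * 8 = 73560 bits
compressed_size = n_symbols * avg_code_len = 9195 * 3.75 = 34481.25 bits
ratio = original_size / compressed_size = 73560 / 34481.25 = 2.1333

Compression ratio = 2.1333


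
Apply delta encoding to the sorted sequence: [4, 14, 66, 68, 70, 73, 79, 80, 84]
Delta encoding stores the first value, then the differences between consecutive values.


First value: 4
Deltas:
  14 - 4 = 10
  66 - 14 = 52
  68 - 66 = 2
  70 - 68 = 2
  73 - 70 = 3
  79 - 73 = 6
  80 - 79 = 1
  84 - 80 = 4


Delta encoded: [4, 10, 52, 2, 2, 3, 6, 1, 4]


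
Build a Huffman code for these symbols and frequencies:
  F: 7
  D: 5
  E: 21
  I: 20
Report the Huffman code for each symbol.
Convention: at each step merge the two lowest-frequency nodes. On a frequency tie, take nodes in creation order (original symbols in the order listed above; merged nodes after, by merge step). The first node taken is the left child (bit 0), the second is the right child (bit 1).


Huffman tree construction:
Step 1: Merge D(5) + F(7) = 12
Step 2: Merge (D+F)(12) + I(20) = 32
Step 3: Merge E(21) + ((D+F)+I)(32) = 53
Read each symbol's code off the tree from the root (left child = 0, right child = 1).

Codes:
  F: 101 (length 3)
  D: 100 (length 3)
  E: 0 (length 1)
  I: 11 (length 2)
Average code length: 97/53 = 1.8302 bits/symbol


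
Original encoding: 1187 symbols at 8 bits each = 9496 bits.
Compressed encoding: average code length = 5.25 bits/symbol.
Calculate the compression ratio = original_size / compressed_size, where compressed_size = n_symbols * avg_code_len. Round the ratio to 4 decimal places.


original_size = n_symbols * orig_bits = 1187 * 8 = 9496 bits
compressed_size = n_symbols * avg_code_len = 1187 * 5.25 = 6231.75 bits
ratio = original_size / compressed_size = 9496 / 6231.75 = 1.5238

Compression ratio = 1.5238


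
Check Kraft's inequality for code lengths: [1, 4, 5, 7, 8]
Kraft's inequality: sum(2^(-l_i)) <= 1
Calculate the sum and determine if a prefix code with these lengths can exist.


Sum = 2^(-1) + 2^(-4) + 2^(-5) + 2^(-7) + 2^(-8)
    = 0.5 + 0.0625 + 0.03125 + 0.0078125 + 0.00390625
    = 155/256 = 0.60546875
Since 0.60546875 <= 1, Kraft's inequality IS satisfied.
A prefix code with these lengths CAN exist.

Kraft sum = 0.60546875. Satisfied.


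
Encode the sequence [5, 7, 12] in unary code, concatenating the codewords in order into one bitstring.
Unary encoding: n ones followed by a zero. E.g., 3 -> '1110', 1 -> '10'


Encode each number as n ones followed by a terminating 0:
  5 -> 111110 (6 bits)
  7 -> 11111110 (8 bits)
  12 -> 1111111111110 (13 bits)
Total length = 6 + 8 + 13 = 27 bits.

Unary([5, 7, 12]) = 111110111111101111111111110 (27 bits)


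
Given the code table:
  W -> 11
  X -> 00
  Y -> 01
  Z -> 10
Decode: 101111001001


Decoding:
10 -> Z
11 -> W
11 -> W
00 -> X
10 -> Z
01 -> Y


Result: ZWWXZY


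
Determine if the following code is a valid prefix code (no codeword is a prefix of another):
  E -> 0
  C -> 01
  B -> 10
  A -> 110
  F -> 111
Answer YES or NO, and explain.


Checking each pair (does one codeword prefix another?):
  E='0' vs C='01': prefix -- VIOLATION

NO -- this is NOT a valid prefix code. E (0) is a prefix of C (01).


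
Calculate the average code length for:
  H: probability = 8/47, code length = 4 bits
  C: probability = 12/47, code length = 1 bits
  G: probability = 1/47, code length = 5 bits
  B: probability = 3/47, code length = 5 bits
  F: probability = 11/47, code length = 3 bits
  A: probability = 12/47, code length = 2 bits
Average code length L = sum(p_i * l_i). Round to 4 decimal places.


Weighted contributions p_i * l_i:
  H: (8/47) * 4 = 32/47
  C: (12/47) * 1 = 12/47
  G: (1/47) * 5 = 5/47
  B: (3/47) * 5 = 15/47
  F: (11/47) * 3 = 33/47
  A: (12/47) * 2 = 24/47
Sum = (32 + 12 + 5 + 15 + 33 + 24)/47 = 121/47

L = 121/47 = 2.5745 bits/symbol


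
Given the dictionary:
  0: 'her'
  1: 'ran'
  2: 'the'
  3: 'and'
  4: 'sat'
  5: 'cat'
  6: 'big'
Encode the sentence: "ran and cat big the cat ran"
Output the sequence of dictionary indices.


Look up each word in the dictionary:
  'ran' -> 1
  'and' -> 3
  'cat' -> 5
  'big' -> 6
  'the' -> 2
  'cat' -> 5
  'ran' -> 1

Encoded: [1, 3, 5, 6, 2, 5, 1]


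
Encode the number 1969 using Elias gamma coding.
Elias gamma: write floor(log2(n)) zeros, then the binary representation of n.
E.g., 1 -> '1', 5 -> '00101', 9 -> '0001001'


num_bits = floor(log2(1969)) + 1 = 11
leading_zeros = num_bits - 1 = 10
binary(1969) = 11110110001

Elias gamma(1969) = '0000000000' + '11110110001' = 000000000011110110001 (21 bits)


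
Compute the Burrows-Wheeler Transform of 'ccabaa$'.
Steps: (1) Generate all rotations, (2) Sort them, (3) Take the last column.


Rotations (sorted):
  0: $ccabaa -> last char: a
  1: a$ccaba -> last char: a
  2: aa$ccab -> last char: b
  3: abaa$cc -> last char: c
  4: baa$cca -> last char: a
  5: cabaa$c -> last char: c
  6: ccabaa$ -> last char: $


BWT = aabcac$


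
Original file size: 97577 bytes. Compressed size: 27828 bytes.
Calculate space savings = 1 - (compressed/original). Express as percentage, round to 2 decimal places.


ratio = compressed/original = 27828/97577 = 0.28519
savings = 1 - ratio = 1 - 0.28519 = 0.71481
as a percentage: 0.71481 * 100 = 71.48%

Space savings = 1 - 27828/97577 = 71.48%


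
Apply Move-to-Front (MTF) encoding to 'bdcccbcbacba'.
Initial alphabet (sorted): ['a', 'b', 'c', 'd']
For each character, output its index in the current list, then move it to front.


MTF encoding:
'b': index 1 in ['a', 'b', 'c', 'd'] -> ['b', 'a', 'c', 'd']
'd': index 3 in ['b', 'a', 'c', 'd'] -> ['d', 'b', 'a', 'c']
'c': index 3 in ['d', 'b', 'a', 'c'] -> ['c', 'd', 'b', 'a']
'c': index 0 in ['c', 'd', 'b', 'a'] -> ['c', 'd', 'b', 'a']
'c': index 0 in ['c', 'd', 'b', 'a'] -> ['c', 'd', 'b', 'a']
'b': index 2 in ['c', 'd', 'b', 'a'] -> ['b', 'c', 'd', 'a']
'c': index 1 in ['b', 'c', 'd', 'a'] -> ['c', 'b', 'd', 'a']
'b': index 1 in ['c', 'b', 'd', 'a'] -> ['b', 'c', 'd', 'a']
'a': index 3 in ['b', 'c', 'd', 'a'] -> ['a', 'b', 'c', 'd']
'c': index 2 in ['a', 'b', 'c', 'd'] -> ['c', 'a', 'b', 'd']
'b': index 2 in ['c', 'a', 'b', 'd'] -> ['b', 'c', 'a', 'd']
'a': index 2 in ['b', 'c', 'a', 'd'] -> ['a', 'b', 'c', 'd']


Output: [1, 3, 3, 0, 0, 2, 1, 1, 3, 2, 2, 2]


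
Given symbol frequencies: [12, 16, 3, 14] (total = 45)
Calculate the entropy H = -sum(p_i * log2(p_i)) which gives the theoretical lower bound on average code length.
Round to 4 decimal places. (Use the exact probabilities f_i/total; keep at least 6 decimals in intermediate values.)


Per-symbol terms -p_i * log2(p_i) with p_i = f_i/45:
  p = 12/45 = 0.266667: log2(p) = -1.906891, -p*log2(p) = 0.508504
  p = 16/45 = 0.355556: log2(p) = -1.491853, -p*log2(p) = 0.530437
  p = 3/45 = 0.066667: log2(p) = -3.906891, -p*log2(p) = 0.260459
  p = 14/45 = 0.311111: log2(p) = -1.684498, -p*log2(p) = 0.524066
H = 0.508504 + 0.530437 + 0.260459 + 0.524066 = 1.823466

H = 1.8235 bits/symbol


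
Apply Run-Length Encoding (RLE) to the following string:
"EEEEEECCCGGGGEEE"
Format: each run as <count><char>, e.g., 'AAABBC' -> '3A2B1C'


Scanning runs left to right:
  i=0: run of 'E' x 6 -> '6E'
  i=6: run of 'C' x 3 -> '3C'
  i=9: run of 'G' x 4 -> '4G'
  i=13: run of 'E' x 3 -> '3E'

RLE = 6E3C4G3E


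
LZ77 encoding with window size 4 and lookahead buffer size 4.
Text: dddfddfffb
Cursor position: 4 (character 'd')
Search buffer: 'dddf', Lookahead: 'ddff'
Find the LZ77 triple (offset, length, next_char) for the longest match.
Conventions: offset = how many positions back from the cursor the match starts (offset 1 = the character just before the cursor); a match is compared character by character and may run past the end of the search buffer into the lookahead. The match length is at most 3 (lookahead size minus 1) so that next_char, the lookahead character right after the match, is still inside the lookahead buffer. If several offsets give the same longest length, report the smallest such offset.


Try each offset into the search buffer:
  offset=1 (pos 3, char 'f'): match length 0
  offset=2 (pos 2, char 'd'): match length 1
  offset=3 (pos 1, char 'd'): match length 3
  offset=4 (pos 0, char 'd'): match length 2
Longest match has length 3 at offset 3.
next_char = character at position 4 + 3 = 7 -> 'f'

Best match: offset=3, length=3 (matching 'ddf' starting at position 1)
LZ77 triple: (3, 3, 'f')


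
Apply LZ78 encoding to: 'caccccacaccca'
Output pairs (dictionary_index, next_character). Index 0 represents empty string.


LZ78 encoding steps:
Dictionary: {0: ''}
Step 1: w='' (idx 0), next='c' -> output (0, 'c'), add 'c' as idx 1
Step 2: w='' (idx 0), next='a' -> output (0, 'a'), add 'a' as idx 2
Step 3: w='c' (idx 1), next='c' -> output (1, 'c'), add 'cc' as idx 3
Step 4: w='cc' (idx 3), next='a' -> output (3, 'a'), add 'cca' as idx 4
Step 5: w='c' (idx 1), next='a' -> output (1, 'a'), add 'ca' as idx 5
Step 6: w='cc' (idx 3), next='c' -> output (3, 'c'), add 'ccc' as idx 6
Step 7: w='a' (idx 2), end of input -> output (2, '')


Encoded: [(0, 'c'), (0, 'a'), (1, 'c'), (3, 'a'), (1, 'a'), (3, 'c'), (2, '')]


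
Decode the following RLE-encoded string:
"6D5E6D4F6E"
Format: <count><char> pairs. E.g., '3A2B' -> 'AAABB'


Expanding each <count><char> pair:
  6D -> 'DDDDDD'
  5E -> 'EEEEE'
  6D -> 'DDDDDD'
  4F -> 'FFFF'
  6E -> 'EEEEEE'

Decoded = DDDDDDEEEEEDDDDDDFFFFEEEEEE


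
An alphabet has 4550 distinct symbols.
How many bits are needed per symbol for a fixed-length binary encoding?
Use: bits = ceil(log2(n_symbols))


log2(4550) = 12.1517
Bracket: 2^12 = 4096 < 4550 <= 2^13 = 8192
So ceil(log2(4550)) = 13

bits = ceil(log2(4550)) = ceil(12.1517) = 13 bits


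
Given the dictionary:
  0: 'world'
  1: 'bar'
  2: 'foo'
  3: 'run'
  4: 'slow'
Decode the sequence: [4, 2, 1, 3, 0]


Look up each index in the dictionary:
  4 -> 'slow'
  2 -> 'foo'
  1 -> 'bar'
  3 -> 'run'
  0 -> 'world'

Decoded: "slow foo bar run world"


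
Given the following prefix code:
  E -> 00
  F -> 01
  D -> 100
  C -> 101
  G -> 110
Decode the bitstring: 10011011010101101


Decoding step by step:
Bits 100 -> D
Bits 110 -> G
Bits 110 -> G
Bits 101 -> C
Bits 01 -> F
Bits 101 -> C


Decoded message: DGGCFC


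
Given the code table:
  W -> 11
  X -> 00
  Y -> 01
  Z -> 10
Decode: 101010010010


Decoding:
10 -> Z
10 -> Z
10 -> Z
01 -> Y
00 -> X
10 -> Z


Result: ZZZYXZ


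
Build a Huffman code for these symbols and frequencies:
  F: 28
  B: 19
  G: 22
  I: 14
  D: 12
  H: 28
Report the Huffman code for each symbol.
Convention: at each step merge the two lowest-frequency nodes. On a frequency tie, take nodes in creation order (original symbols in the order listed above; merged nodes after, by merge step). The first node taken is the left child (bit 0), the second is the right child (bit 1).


Huffman tree construction:
Step 1: Merge D(12) + I(14) = 26
Step 2: Merge B(19) + G(22) = 41
Step 3: Merge (D+I)(26) + F(28) = 54
Step 4: Merge H(28) + (B+G)(41) = 69
Step 5: Merge ((D+I)+F)(54) + (H+(B+G))(69) = 123
Read each symbol's code off the tree from the root (left child = 0, right child = 1).

Codes:
  F: 01 (length 2)
  B: 110 (length 3)
  G: 111 (length 3)
  I: 001 (length 3)
  D: 000 (length 3)
  H: 10 (length 2)
Average code length: 313/123 = 2.5447 bits/symbol


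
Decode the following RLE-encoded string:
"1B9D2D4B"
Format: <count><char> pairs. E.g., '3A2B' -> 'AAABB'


Expanding each <count><char> pair:
  1B -> 'B'
  9D -> 'DDDDDDDDD'
  2D -> 'DD'
  4B -> 'BBBB'

Decoded = BDDDDDDDDDDDBBBB


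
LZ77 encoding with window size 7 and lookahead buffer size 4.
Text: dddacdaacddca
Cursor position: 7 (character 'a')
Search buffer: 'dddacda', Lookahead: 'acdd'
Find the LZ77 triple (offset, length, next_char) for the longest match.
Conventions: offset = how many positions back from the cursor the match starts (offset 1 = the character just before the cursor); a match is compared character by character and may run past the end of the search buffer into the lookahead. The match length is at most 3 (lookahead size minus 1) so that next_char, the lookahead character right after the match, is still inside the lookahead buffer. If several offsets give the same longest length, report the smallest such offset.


Try each offset into the search buffer:
  offset=1 (pos 6, char 'a'): match length 1
  offset=2 (pos 5, char 'd'): match length 0
  offset=3 (pos 4, char 'c'): match length 0
  offset=4 (pos 3, char 'a'): match length 3
  offset=5 (pos 2, char 'd'): match length 0
  offset=6 (pos 1, char 'd'): match length 0
  offset=7 (pos 0, char 'd'): match length 0
Longest match has length 3 at offset 4.
next_char = character at position 7 + 3 = 10 -> 'd'

Best match: offset=4, length=3 (matching 'acd' starting at position 3)
LZ77 triple: (4, 3, 'd')


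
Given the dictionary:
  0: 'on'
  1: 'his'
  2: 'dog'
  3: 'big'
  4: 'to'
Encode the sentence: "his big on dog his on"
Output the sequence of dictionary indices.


Look up each word in the dictionary:
  'his' -> 1
  'big' -> 3
  'on' -> 0
  'dog' -> 2
  'his' -> 1
  'on' -> 0

Encoded: [1, 3, 0, 2, 1, 0]


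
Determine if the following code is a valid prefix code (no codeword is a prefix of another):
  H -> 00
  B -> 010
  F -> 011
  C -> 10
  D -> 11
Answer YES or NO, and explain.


Checking each pair (does one codeword prefix another?):
  H='00' vs B='010': no prefix
  H='00' vs F='011': no prefix
  H='00' vs C='10': no prefix
  H='00' vs D='11': no prefix
  B='010' vs H='00': no prefix
  B='010' vs F='011': no prefix
  B='010' vs C='10': no prefix
  B='010' vs D='11': no prefix
  F='011' vs H='00': no prefix
  F='011' vs B='010': no prefix
  F='011' vs C='10': no prefix
  F='011' vs D='11': no prefix
  C='10' vs H='00': no prefix
  C='10' vs B='010': no prefix
  C='10' vs F='011': no prefix
  C='10' vs D='11': no prefix
  D='11' vs H='00': no prefix
  D='11' vs B='010': no prefix
  D='11' vs F='011': no prefix
  D='11' vs C='10': no prefix
No violation found over all pairs.

YES -- this is a valid prefix code. No codeword is a prefix of any other codeword.


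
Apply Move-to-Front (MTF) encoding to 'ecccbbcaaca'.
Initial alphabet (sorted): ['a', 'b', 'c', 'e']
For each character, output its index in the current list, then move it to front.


MTF encoding:
'e': index 3 in ['a', 'b', 'c', 'e'] -> ['e', 'a', 'b', 'c']
'c': index 3 in ['e', 'a', 'b', 'c'] -> ['c', 'e', 'a', 'b']
'c': index 0 in ['c', 'e', 'a', 'b'] -> ['c', 'e', 'a', 'b']
'c': index 0 in ['c', 'e', 'a', 'b'] -> ['c', 'e', 'a', 'b']
'b': index 3 in ['c', 'e', 'a', 'b'] -> ['b', 'c', 'e', 'a']
'b': index 0 in ['b', 'c', 'e', 'a'] -> ['b', 'c', 'e', 'a']
'c': index 1 in ['b', 'c', 'e', 'a'] -> ['c', 'b', 'e', 'a']
'a': index 3 in ['c', 'b', 'e', 'a'] -> ['a', 'c', 'b', 'e']
'a': index 0 in ['a', 'c', 'b', 'e'] -> ['a', 'c', 'b', 'e']
'c': index 1 in ['a', 'c', 'b', 'e'] -> ['c', 'a', 'b', 'e']
'a': index 1 in ['c', 'a', 'b', 'e'] -> ['a', 'c', 'b', 'e']


Output: [3, 3, 0, 0, 3, 0, 1, 3, 0, 1, 1]


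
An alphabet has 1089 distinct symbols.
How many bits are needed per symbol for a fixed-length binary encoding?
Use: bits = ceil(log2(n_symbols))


log2(1089) = 10.0888
Bracket: 2^10 = 1024 < 1089 <= 2^11 = 2048
So ceil(log2(1089)) = 11

bits = ceil(log2(1089)) = ceil(10.0888) = 11 bits


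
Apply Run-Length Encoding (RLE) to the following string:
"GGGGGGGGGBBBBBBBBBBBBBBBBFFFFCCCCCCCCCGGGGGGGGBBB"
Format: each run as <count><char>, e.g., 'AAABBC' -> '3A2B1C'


Scanning runs left to right:
  i=0: run of 'G' x 9 -> '9G'
  i=9: run of 'B' x 16 -> '16B'
  i=25: run of 'F' x 4 -> '4F'
  i=29: run of 'C' x 9 -> '9C'
  i=38: run of 'G' x 8 -> '8G'
  i=46: run of 'B' x 3 -> '3B'

RLE = 9G16B4F9C8G3B


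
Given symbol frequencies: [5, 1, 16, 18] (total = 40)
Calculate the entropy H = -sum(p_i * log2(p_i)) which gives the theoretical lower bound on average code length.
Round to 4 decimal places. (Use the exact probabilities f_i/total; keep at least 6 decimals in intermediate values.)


Per-symbol terms -p_i * log2(p_i) with p_i = f_i/40:
  p = 5/40 = 0.125000: log2(p) = -3.000000, -p*log2(p) = 0.375000
  p = 1/40 = 0.025000: log2(p) = -5.321928, -p*log2(p) = 0.133048
  p = 16/40 = 0.400000: log2(p) = -1.321928, -p*log2(p) = 0.528771
  p = 18/40 = 0.450000: log2(p) = -1.152003, -p*log2(p) = 0.518401
H = 0.375000 + 0.133048 + 0.528771 + 0.518401 = 1.555220

H = 1.5552 bits/symbol


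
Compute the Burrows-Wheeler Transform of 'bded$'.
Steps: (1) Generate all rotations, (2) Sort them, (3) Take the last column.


Rotations (sorted):
  0: $bded -> last char: d
  1: bded$ -> last char: $
  2: d$bde -> last char: e
  3: ded$b -> last char: b
  4: ed$bd -> last char: d


BWT = d$ebd


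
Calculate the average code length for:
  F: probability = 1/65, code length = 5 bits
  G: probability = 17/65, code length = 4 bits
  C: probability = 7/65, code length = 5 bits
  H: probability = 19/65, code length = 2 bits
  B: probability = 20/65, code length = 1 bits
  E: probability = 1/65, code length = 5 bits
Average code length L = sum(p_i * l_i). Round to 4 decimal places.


Weighted contributions p_i * l_i:
  F: (1/65) * 5 = 5/65
  G: (17/65) * 4 = 68/65
  C: (7/65) * 5 = 35/65
  H: (19/65) * 2 = 38/65
  B: (20/65) * 1 = 20/65
  E: (1/65) * 5 = 5/65
Sum = (5 + 68 + 35 + 38 + 20 + 5)/65 = 171/65

L = 171/65 = 2.6308 bits/symbol


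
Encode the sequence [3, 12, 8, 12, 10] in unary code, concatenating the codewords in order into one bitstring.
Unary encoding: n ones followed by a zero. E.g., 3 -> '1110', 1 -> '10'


Encode each number as n ones followed by a terminating 0:
  3 -> 1110 (4 bits)
  12 -> 1111111111110 (13 bits)
  8 -> 111111110 (9 bits)
  12 -> 1111111111110 (13 bits)
  10 -> 11111111110 (11 bits)
Total length = 4 + 13 + 9 + 13 + 11 = 50 bits.

Unary([3, 12, 8, 12, 10]) = 11101111111111110111111110111111111111011111111110 (50 bits)


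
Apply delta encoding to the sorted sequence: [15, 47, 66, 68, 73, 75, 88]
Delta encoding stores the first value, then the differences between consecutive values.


First value: 15
Deltas:
  47 - 15 = 32
  66 - 47 = 19
  68 - 66 = 2
  73 - 68 = 5
  75 - 73 = 2
  88 - 75 = 13


Delta encoded: [15, 32, 19, 2, 5, 2, 13]


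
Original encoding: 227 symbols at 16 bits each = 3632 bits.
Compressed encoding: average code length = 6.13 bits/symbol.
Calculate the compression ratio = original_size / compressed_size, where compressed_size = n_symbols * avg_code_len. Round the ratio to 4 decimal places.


original_size = n_symbols * orig_bits = 227 * 16 = 3632 bits
compressed_size = n_symbols * avg_code_len = 227 * 6.13 = 1391.51 bits
ratio = original_size / compressed_size = 3632 / 1391.51 = 2.6101

Compression ratio = 2.6101


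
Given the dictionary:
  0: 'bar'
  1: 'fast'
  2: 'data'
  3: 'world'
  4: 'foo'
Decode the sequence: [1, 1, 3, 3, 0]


Look up each index in the dictionary:
  1 -> 'fast'
  1 -> 'fast'
  3 -> 'world'
  3 -> 'world'
  0 -> 'bar'

Decoded: "fast fast world world bar"


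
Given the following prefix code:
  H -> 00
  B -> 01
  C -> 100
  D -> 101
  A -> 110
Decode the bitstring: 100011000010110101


Decoding step by step:
Bits 100 -> C
Bits 01 -> B
Bits 100 -> C
Bits 00 -> H
Bits 101 -> D
Bits 101 -> D
Bits 01 -> B


Decoded message: CBCHDDB


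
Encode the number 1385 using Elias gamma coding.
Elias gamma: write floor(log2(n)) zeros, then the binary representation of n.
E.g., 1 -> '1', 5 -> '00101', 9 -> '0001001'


num_bits = floor(log2(1385)) + 1 = 11
leading_zeros = num_bits - 1 = 10
binary(1385) = 10101101001

Elias gamma(1385) = '0000000000' + '10101101001' = 000000000010101101001 (21 bits)


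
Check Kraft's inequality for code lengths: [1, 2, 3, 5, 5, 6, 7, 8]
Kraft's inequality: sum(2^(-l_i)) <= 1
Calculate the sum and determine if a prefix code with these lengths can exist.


Sum = 2^(-1) + 2^(-2) + 2^(-3) + 2^(-5) + 2^(-5) + 2^(-6) + 2^(-7) + 2^(-8)
    = 0.5 + 0.25 + 0.125 + 0.03125 + 0.03125 + 0.015625 + 0.0078125 + 0.00390625
    = 247/256 = 0.96484375
Since 0.96484375 <= 1, Kraft's inequality IS satisfied.
A prefix code with these lengths CAN exist.

Kraft sum = 0.96484375. Satisfied.


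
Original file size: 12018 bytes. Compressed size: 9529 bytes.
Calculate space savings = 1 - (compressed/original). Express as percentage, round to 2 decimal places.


ratio = compressed/original = 9529/12018 = 0.792894
savings = 1 - ratio = 1 - 0.792894 = 0.207106
as a percentage: 0.207106 * 100 = 20.71%

Space savings = 1 - 9529/12018 = 20.71%


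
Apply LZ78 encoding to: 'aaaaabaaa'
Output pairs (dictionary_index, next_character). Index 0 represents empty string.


LZ78 encoding steps:
Dictionary: {0: ''}
Step 1: w='' (idx 0), next='a' -> output (0, 'a'), add 'a' as idx 1
Step 2: w='a' (idx 1), next='a' -> output (1, 'a'), add 'aa' as idx 2
Step 3: w='aa' (idx 2), next='b' -> output (2, 'b'), add 'aab' as idx 3
Step 4: w='aa' (idx 2), next='a' -> output (2, 'a'), add 'aaa' as idx 4


Encoded: [(0, 'a'), (1, 'a'), (2, 'b'), (2, 'a')]


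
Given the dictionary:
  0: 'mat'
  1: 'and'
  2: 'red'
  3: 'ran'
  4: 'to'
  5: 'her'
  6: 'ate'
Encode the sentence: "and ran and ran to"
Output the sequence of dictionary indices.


Look up each word in the dictionary:
  'and' -> 1
  'ran' -> 3
  'and' -> 1
  'ran' -> 3
  'to' -> 4

Encoded: [1, 3, 1, 3, 4]


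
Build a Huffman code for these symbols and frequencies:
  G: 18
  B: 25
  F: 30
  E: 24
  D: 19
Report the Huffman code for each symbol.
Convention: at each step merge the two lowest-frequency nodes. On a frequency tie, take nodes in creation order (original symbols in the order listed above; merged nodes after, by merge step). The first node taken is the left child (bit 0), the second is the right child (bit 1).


Huffman tree construction:
Step 1: Merge G(18) + D(19) = 37
Step 2: Merge E(24) + B(25) = 49
Step 3: Merge F(30) + (G+D)(37) = 67
Step 4: Merge (E+B)(49) + (F+(G+D))(67) = 116
Read each symbol's code off the tree from the root (left child = 0, right child = 1).

Codes:
  G: 110 (length 3)
  B: 01 (length 2)
  F: 10 (length 2)
  E: 00 (length 2)
  D: 111 (length 3)
Average code length: 269/116 = 2.3190 bits/symbol


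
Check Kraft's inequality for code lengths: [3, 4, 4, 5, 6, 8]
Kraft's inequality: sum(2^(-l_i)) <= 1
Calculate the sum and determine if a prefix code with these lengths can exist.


Sum = 2^(-3) + 2^(-4) + 2^(-4) + 2^(-5) + 2^(-6) + 2^(-8)
    = 0.125 + 0.0625 + 0.0625 + 0.03125 + 0.015625 + 0.00390625
    = 77/256 = 0.30078125
Since 0.30078125 <= 1, Kraft's inequality IS satisfied.
A prefix code with these lengths CAN exist.

Kraft sum = 0.30078125. Satisfied.


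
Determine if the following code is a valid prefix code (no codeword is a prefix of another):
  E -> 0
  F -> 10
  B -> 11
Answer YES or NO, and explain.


Checking each pair (does one codeword prefix another?):
  E='0' vs F='10': no prefix
  E='0' vs B='11': no prefix
  F='10' vs E='0': no prefix
  F='10' vs B='11': no prefix
  B='11' vs E='0': no prefix
  B='11' vs F='10': no prefix
No violation found over all pairs.

YES -- this is a valid prefix code. No codeword is a prefix of any other codeword.


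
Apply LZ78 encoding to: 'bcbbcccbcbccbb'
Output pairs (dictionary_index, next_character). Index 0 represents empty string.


LZ78 encoding steps:
Dictionary: {0: ''}
Step 1: w='' (idx 0), next='b' -> output (0, 'b'), add 'b' as idx 1
Step 2: w='' (idx 0), next='c' -> output (0, 'c'), add 'c' as idx 2
Step 3: w='b' (idx 1), next='b' -> output (1, 'b'), add 'bb' as idx 3
Step 4: w='c' (idx 2), next='c' -> output (2, 'c'), add 'cc' as idx 4
Step 5: w='c' (idx 2), next='b' -> output (2, 'b'), add 'cb' as idx 5
Step 6: w='cb' (idx 5), next='c' -> output (5, 'c'), add 'cbc' as idx 6
Step 7: w='cb' (idx 5), next='b' -> output (5, 'b'), add 'cbb' as idx 7


Encoded: [(0, 'b'), (0, 'c'), (1, 'b'), (2, 'c'), (2, 'b'), (5, 'c'), (5, 'b')]


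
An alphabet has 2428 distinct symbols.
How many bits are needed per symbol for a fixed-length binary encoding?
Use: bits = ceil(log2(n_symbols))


log2(2428) = 11.2456
Bracket: 2^11 = 2048 < 2428 <= 2^12 = 4096
So ceil(log2(2428)) = 12

bits = ceil(log2(2428)) = ceil(11.2456) = 12 bits


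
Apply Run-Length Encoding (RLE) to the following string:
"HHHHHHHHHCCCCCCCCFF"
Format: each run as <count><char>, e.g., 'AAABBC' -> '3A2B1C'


Scanning runs left to right:
  i=0: run of 'H' x 9 -> '9H'
  i=9: run of 'C' x 8 -> '8C'
  i=17: run of 'F' x 2 -> '2F'

RLE = 9H8C2F


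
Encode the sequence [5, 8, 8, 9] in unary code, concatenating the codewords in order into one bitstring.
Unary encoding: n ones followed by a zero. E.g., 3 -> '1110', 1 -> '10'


Encode each number as n ones followed by a terminating 0:
  5 -> 111110 (6 bits)
  8 -> 111111110 (9 bits)
  8 -> 111111110 (9 bits)
  9 -> 1111111110 (10 bits)
Total length = 6 + 9 + 9 + 10 = 34 bits.

Unary([5, 8, 8, 9]) = 1111101111111101111111101111111110 (34 bits)


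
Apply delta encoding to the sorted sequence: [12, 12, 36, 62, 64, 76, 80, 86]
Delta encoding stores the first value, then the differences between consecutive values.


First value: 12
Deltas:
  12 - 12 = 0
  36 - 12 = 24
  62 - 36 = 26
  64 - 62 = 2
  76 - 64 = 12
  80 - 76 = 4
  86 - 80 = 6


Delta encoded: [12, 0, 24, 26, 2, 12, 4, 6]


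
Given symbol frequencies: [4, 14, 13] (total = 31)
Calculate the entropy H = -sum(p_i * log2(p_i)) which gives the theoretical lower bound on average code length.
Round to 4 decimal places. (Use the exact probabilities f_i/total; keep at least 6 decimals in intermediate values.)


Per-symbol terms -p_i * log2(p_i) with p_i = f_i/31:
  p = 4/31 = 0.129032: log2(p) = -2.954196, -p*log2(p) = 0.381187
  p = 14/31 = 0.451613: log2(p) = -1.146841, -p*log2(p) = 0.517928
  p = 13/31 = 0.419355: log2(p) = -1.253757, -p*log2(p) = 0.525769
H = 0.381187 + 0.517928 + 0.525769 = 1.424884

H = 1.4249 bits/symbol


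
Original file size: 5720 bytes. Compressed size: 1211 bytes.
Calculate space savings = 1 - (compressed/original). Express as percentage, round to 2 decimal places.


ratio = compressed/original = 1211/5720 = 0.211713
savings = 1 - ratio = 1 - 0.211713 = 0.788287
as a percentage: 0.788287 * 100 = 78.83%

Space savings = 1 - 1211/5720 = 78.83%


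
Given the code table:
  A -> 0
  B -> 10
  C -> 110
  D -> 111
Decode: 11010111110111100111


Decoding:
110 -> C
10 -> B
111 -> D
110 -> C
111 -> D
10 -> B
0 -> A
111 -> D


Result: CBDCDBAD


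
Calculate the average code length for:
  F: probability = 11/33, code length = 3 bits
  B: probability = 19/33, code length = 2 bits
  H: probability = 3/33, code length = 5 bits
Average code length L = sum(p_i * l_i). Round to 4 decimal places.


Weighted contributions p_i * l_i:
  F: (11/33) * 3 = 33/33
  B: (19/33) * 2 = 38/33
  H: (3/33) * 5 = 15/33
Sum = (33 + 38 + 15)/33 = 86/33

L = 86/33 = 2.6061 bits/symbol


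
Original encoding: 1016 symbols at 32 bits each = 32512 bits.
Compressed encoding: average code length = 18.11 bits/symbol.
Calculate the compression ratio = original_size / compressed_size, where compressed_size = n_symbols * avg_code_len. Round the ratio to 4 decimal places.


original_size = n_symbols * orig_bits = 1016 * 32 = 32512 bits
compressed_size = n_symbols * avg_code_len = 1016 * 18.11 = 18399.76 bits
ratio = original_size / compressed_size = 32512 / 18399.76 = 1.767

Compression ratio = 1.767


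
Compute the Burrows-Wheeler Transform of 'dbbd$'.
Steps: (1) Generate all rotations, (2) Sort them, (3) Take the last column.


Rotations (sorted):
  0: $dbbd -> last char: d
  1: bbd$d -> last char: d
  2: bd$db -> last char: b
  3: d$dbb -> last char: b
  4: dbbd$ -> last char: $


BWT = ddbb$


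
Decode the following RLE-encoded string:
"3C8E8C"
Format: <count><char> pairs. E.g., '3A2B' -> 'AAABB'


Expanding each <count><char> pair:
  3C -> 'CCC'
  8E -> 'EEEEEEEE'
  8C -> 'CCCCCCCC'

Decoded = CCCEEEEEEEECCCCCCCC


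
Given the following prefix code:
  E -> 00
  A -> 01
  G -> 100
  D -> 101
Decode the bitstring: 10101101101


Decoding step by step:
Bits 101 -> D
Bits 01 -> A
Bits 101 -> D
Bits 101 -> D


Decoded message: DADD


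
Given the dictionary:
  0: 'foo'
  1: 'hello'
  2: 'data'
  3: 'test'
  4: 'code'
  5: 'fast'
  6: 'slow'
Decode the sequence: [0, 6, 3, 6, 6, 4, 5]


Look up each index in the dictionary:
  0 -> 'foo'
  6 -> 'slow'
  3 -> 'test'
  6 -> 'slow'
  6 -> 'slow'
  4 -> 'code'
  5 -> 'fast'

Decoded: "foo slow test slow slow code fast"


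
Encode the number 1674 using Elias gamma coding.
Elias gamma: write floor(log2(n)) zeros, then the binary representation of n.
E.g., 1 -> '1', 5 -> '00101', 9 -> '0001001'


num_bits = floor(log2(1674)) + 1 = 11
leading_zeros = num_bits - 1 = 10
binary(1674) = 11010001010

Elias gamma(1674) = '0000000000' + '11010001010' = 000000000011010001010 (21 bits)


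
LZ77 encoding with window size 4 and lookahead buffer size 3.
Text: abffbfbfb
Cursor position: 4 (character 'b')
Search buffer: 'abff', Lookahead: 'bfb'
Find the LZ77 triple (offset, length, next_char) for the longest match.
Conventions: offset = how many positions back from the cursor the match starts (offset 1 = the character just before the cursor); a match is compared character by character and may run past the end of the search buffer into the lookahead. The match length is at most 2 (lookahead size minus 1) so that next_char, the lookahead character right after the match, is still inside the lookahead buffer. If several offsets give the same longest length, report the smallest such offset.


Try each offset into the search buffer:
  offset=1 (pos 3, char 'f'): match length 0
  offset=2 (pos 2, char 'f'): match length 0
  offset=3 (pos 1, char 'b'): match length 2
  offset=4 (pos 0, char 'a'): match length 0
Longest match has length 2 at offset 3.
next_char = character at position 4 + 2 = 6 -> 'b'

Best match: offset=3, length=2 (matching 'bf' starting at position 1)
LZ77 triple: (3, 2, 'b')
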